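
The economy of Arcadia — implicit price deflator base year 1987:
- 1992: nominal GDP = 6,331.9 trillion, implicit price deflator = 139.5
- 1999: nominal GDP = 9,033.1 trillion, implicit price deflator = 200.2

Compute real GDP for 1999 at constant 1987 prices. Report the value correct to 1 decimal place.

4,512.0 trillion

Real GDP = Nominal / (implicit price deflator/100) = 9033.1 / 2.002 = 4512.04.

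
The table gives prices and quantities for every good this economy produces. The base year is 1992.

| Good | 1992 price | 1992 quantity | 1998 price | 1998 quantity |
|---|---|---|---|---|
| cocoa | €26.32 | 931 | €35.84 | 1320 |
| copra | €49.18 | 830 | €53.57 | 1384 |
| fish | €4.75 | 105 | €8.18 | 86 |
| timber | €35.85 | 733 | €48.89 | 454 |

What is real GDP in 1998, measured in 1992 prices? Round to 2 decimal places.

€119491.92

Real GDP 1998 = Σ (p_1992 × q_1998) = 26.32·1320 + 49.18·1384 + 4.75·86 + 35.85·454 = 119491.92.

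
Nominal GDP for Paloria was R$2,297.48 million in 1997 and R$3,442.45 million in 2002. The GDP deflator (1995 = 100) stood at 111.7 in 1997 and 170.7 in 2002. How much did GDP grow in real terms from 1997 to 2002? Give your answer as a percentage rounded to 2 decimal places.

-1.95%

Real GDP 1997 = 2297.48 / 1.117 = 2056.83.
Real GDP 2002 = 3442.45 / 1.707 = 2016.67.
Real growth = 2016.67 / 2056.83 − 1 = -0.0195.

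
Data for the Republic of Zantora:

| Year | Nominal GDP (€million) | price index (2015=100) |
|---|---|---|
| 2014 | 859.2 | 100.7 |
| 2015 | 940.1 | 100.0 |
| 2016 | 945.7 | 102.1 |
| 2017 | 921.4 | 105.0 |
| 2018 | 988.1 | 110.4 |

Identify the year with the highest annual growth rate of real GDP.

2015

2015: real = 940.1/1.000 = 940.10; growth vs 2014 (853.23) = 10.18%.
2016: real = 945.7/1.021 = 926.25; growth vs 2015 (940.10) = -1.47%.
2017: real = 921.4/1.050 = 877.52; growth vs 2016 (926.25) = -5.26%.
2018: real = 988.1/1.104 = 895.02; growth vs 2017 (877.52) = 1.99%.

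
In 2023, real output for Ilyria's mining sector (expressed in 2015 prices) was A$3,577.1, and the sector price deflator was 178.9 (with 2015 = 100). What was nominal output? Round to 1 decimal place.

Nominal output = Real × (sector price deflator/100) = 3577.1 × 1.789 = 6399.43.

A$6,399.4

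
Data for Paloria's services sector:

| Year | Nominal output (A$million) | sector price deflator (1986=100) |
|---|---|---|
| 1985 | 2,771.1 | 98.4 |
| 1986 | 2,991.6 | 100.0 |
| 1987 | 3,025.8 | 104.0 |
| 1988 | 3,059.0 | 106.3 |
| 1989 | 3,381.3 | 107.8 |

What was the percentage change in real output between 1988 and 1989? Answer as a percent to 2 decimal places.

Real output 1988 = 3059.0/1.063 = 2877.70.
Real output 1989 = 3381.3/1.078 = 3136.64.
Change = 3136.64/2877.70 − 1 = 0.0900.

9.00%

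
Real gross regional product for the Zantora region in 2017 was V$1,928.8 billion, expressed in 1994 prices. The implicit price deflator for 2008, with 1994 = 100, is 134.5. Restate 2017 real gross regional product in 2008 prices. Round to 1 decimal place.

V$2,594.2 billion

Real gross regional product in 2008 prices = Real gross regional product in 1994 prices × (P_2008/P_1994) = 1928.8 × 1.345 = 2594.24.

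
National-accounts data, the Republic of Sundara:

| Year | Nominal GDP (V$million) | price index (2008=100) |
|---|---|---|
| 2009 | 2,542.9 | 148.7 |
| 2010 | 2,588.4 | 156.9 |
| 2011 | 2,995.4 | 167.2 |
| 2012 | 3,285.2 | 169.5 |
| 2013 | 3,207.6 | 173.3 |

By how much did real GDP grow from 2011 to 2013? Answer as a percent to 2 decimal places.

3.31%

Real GDP 2011 = 2995.4/1.672 = 1791.51.
Real GDP 2013 = 3207.6/1.733 = 1850.89.
Change = 1850.89/1791.51 − 1 = 0.0331.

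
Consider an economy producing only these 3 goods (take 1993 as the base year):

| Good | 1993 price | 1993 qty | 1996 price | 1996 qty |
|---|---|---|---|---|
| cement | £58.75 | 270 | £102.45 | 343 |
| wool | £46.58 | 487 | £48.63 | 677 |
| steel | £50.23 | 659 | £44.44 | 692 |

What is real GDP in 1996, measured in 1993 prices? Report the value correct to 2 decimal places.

Real GDP 1996 = Σ (p_1993 × q_1996) = 58.75·343 + 46.58·677 + 50.23·692 = 86445.07.

£86445.07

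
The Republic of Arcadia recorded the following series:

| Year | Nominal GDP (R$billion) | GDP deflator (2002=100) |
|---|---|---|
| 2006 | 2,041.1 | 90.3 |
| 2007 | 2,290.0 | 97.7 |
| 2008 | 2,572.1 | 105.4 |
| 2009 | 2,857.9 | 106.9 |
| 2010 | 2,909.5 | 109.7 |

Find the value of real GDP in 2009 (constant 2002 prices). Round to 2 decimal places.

Real GDP 2009 = 2857.9 / 1.069 = 2673.43.

R$2,673.43 billion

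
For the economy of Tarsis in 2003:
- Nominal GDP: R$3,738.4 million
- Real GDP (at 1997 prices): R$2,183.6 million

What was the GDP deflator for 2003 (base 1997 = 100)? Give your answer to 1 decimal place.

171.2

GDP deflator = (Nominal / Real) × 100 = 3738.4 / 2183.6 × 100 = 171.20.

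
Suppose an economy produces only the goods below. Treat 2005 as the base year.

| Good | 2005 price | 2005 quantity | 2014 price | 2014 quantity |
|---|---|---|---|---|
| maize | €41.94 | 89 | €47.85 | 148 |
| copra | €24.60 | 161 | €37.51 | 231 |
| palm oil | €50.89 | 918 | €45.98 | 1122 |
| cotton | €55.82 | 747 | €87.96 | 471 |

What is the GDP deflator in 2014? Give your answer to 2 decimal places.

Nominal GDP 2014 = 47.85·148 + 37.51·231 + 45.98·1122 + 87.96·471 = 108765.33.
Real GDP 2014 (at 2005 prices) = 41.94·148 + 24.60·231 + 50.89·1122 + 55.82·471 = 95279.52.
Deflator = Nominal/Real × 100 = 108765.33/95279.52 × 100 = 114.154.

114.15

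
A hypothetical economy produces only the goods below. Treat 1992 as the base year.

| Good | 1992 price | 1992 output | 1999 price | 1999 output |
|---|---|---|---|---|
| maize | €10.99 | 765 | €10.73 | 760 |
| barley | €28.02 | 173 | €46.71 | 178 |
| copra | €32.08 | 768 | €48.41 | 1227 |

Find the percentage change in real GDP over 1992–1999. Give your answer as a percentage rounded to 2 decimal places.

39.08%

Real GDP 1992 = Nominal GDP 1992 = 10.99·765 + 28.02·173 + 32.08·768 = 37892.25.
Real GDP 1999 (at 1992 prices) = 10.99·760 + 28.02·178 + 32.08·1227 = 52702.12.
Real growth = 52702.12/37892.25 − 1 = 0.3908.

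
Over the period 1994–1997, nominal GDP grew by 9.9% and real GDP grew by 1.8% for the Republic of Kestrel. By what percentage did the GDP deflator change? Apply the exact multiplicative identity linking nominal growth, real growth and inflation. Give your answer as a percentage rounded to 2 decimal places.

(1 + g_nom) = (1 + g_real)(1 + π), so π = 1.0990 / 1.0180 − 1 = 0.07957.

7.96%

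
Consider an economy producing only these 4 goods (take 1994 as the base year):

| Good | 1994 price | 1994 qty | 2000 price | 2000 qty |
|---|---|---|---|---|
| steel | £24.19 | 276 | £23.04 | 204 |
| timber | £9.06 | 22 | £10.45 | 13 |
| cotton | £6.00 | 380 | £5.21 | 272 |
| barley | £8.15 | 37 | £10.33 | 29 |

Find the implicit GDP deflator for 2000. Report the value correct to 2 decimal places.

94.68

Nominal GDP 2000 = 23.04·204 + 10.45·13 + 5.21·272 + 10.33·29 = 6552.70.
Real GDP 2000 (at 1994 prices) = 24.19·204 + 9.06·13 + 6.00·272 + 8.15·29 = 6920.89.
Deflator = Nominal/Real × 100 = 6552.70/6920.89 × 100 = 94.680.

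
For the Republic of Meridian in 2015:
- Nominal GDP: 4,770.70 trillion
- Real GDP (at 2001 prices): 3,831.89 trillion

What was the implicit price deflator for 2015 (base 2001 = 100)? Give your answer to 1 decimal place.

implicit price deflator = (Nominal / Real) × 100 = 4770.70 / 3831.89 × 100 = 124.50.

124.5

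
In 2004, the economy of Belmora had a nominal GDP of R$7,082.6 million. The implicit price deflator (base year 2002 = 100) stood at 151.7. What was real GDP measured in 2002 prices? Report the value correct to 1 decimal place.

R$4,668.8 million

Real GDP = Nominal / (implicit price deflator/100) = 7082.6 / 1.517 = 4668.82.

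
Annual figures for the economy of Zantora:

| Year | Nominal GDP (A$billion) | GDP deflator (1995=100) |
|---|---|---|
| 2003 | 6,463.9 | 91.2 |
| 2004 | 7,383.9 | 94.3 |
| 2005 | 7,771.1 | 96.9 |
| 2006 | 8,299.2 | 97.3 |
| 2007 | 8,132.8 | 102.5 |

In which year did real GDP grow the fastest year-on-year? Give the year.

2004

2004: real = 7383.9/0.943 = 7830.22; growth vs 2003 (7087.61) = 10.48%.
2005: real = 7771.1/0.969 = 8019.71; growth vs 2004 (7830.22) = 2.42%.
2006: real = 8299.2/0.973 = 8529.50; growth vs 2005 (8019.71) = 6.36%.
2007: real = 8132.8/1.025 = 7934.44; growth vs 2006 (8529.50) = -6.98%.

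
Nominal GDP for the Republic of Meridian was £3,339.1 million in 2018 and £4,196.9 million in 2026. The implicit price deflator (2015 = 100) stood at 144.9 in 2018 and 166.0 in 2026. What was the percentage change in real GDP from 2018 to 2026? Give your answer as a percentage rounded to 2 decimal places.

Deflate each year: 2018 → 3339.1/1.449 = 2304.42; 2026 → 4196.9/1.660 = 2528.25.
So real GDP changed by 2528.25/2304.42 − 1 = 0.0971, i.e. 9.71%.

9.71%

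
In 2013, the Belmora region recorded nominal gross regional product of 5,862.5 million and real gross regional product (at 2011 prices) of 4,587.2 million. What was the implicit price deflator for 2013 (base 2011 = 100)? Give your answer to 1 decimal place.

implicit price deflator = (Nominal / Real) × 100 = 5862.5 / 4587.2 × 100 = 127.80.

127.8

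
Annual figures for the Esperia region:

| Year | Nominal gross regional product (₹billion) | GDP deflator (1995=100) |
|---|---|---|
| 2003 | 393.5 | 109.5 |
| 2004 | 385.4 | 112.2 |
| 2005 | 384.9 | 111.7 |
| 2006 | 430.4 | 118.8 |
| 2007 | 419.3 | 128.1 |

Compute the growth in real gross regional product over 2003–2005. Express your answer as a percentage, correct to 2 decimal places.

-4.11%

Real gross regional product 2003 = 393.5/1.095 = 359.36.
Real gross regional product 2005 = 384.9/1.117 = 344.58.
Change = 344.58/359.36 − 1 = -0.0411.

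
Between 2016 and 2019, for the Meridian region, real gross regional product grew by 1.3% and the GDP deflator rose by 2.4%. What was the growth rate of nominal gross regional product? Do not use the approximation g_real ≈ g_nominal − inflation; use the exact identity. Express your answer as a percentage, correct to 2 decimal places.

(1 + g_nom) = (1 + g_real)(1 + π) = 1.0130 × 1.0240 = 1.03731.

3.73%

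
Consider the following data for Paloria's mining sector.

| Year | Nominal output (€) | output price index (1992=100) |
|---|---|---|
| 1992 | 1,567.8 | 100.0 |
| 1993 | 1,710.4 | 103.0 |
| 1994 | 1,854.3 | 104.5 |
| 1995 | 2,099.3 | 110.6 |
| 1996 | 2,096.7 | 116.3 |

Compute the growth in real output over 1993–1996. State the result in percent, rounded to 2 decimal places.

8.57%

Real output 1993 = 1710.4/1.030 = 1660.58.
Real output 1996 = 2096.7/1.163 = 1802.84.
Change = 1802.84/1660.58 − 1 = 0.0857.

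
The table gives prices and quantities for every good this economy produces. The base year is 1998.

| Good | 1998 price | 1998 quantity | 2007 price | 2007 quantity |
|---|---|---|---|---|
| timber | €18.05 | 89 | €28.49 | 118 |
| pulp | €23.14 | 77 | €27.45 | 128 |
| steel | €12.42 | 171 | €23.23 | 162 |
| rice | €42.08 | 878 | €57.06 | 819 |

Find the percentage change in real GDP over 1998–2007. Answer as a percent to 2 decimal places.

-2.10%

Real GDP 1998 = Nominal GDP 1998 = 18.05·89 + 23.14·77 + 12.42·171 + 42.08·878 = 42458.29.
Real GDP 2007 (at 1998 prices) = 18.05·118 + 23.14·128 + 12.42·162 + 42.08·819 = 41567.38.
Real growth = 41567.38/42458.29 − 1 = -0.0210.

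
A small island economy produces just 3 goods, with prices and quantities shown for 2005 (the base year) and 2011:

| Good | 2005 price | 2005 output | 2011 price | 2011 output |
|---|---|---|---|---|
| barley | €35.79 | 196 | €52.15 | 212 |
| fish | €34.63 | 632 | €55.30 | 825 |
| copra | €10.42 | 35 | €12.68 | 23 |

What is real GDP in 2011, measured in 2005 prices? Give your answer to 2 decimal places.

€36396.89

Real GDP 2011 = Σ (p_2005 × q_2011) = 35.79·212 + 34.63·825 + 10.42·23 = 36396.89.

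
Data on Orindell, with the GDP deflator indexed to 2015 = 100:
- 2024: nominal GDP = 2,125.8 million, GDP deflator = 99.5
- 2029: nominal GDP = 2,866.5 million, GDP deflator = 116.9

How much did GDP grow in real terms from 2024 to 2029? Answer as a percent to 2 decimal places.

Deflate each year: 2024 → 2125.8/0.995 = 2136.48; 2029 → 2866.5/1.169 = 2452.10.
So real GDP changed by 2452.10/2136.48 − 1 = 0.1477, i.e. 14.77%.

14.77%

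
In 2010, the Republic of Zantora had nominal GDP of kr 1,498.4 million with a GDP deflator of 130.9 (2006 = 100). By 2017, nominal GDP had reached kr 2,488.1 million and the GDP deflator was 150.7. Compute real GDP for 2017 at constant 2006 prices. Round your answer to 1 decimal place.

kr 1,651.0 million

Real GDP = Nominal / (GDP deflator/100) = 2488.1 / 1.507 = 1651.03.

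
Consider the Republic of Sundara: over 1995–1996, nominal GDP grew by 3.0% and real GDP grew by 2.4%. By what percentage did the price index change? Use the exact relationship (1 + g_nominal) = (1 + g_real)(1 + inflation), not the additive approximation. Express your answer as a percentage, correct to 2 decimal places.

(1 + g_nom) = (1 + g_real)(1 + π), so π = 1.0300 / 1.0240 − 1 = 0.00586.

0.59%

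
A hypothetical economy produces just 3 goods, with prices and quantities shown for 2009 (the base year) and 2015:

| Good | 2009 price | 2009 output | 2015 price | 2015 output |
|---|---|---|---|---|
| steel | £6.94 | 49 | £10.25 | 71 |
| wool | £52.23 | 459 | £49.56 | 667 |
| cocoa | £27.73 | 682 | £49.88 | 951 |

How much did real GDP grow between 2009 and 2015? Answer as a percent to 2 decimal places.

42.74%

Real GDP 2009 = Nominal GDP 2009 = 6.94·49 + 52.23·459 + 27.73·682 = 43225.49.
Real GDP 2015 (at 2009 prices) = 6.94·71 + 52.23·667 + 27.73·951 = 61701.38.
Real growth = 61701.38/43225.49 − 1 = 0.4274.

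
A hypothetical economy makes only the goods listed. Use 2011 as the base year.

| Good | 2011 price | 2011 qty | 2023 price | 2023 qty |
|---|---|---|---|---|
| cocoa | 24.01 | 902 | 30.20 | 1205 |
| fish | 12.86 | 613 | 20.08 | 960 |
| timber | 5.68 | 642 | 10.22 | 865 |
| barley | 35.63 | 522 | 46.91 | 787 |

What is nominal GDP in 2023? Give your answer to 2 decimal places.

101426.27

Nominal GDP 2023 = Σ (p_2023 × q_2023) = 30.20·1205 + 20.08·960 + 10.22·865 + 46.91·787 = 101426.27.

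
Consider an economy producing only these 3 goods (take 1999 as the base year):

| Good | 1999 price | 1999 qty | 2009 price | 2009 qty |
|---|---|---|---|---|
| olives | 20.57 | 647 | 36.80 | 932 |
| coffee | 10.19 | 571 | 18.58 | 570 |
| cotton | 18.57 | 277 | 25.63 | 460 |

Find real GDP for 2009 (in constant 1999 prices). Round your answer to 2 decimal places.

Real GDP 2009 = Σ (p_1999 × q_2009) = 20.57·932 + 10.19·570 + 18.57·460 = 33521.74.

33521.74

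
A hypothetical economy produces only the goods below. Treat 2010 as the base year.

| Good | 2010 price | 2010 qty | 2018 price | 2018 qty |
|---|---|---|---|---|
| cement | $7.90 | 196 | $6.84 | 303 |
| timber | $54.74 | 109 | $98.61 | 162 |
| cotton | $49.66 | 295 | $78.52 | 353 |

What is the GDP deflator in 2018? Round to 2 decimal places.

158.95

Nominal GDP 2018 = 6.84·303 + 98.61·162 + 78.52·353 = 45764.90.
Real GDP 2018 (at 2010 prices) = 7.90·303 + 54.74·162 + 49.66·353 = 28791.56.
Deflator = Nominal/Real × 100 = 45764.90/28791.56 × 100 = 158.952.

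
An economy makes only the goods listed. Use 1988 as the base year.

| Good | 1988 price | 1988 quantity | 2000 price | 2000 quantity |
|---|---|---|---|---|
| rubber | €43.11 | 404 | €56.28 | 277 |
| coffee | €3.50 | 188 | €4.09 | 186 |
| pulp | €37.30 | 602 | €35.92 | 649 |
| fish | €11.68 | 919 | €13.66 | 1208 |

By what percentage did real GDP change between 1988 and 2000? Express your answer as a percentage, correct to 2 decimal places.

Real GDP 1988 = Nominal GDP 1988 = 43.11·404 + 3.50·188 + 37.30·602 + 11.68·919 = 51262.96.
Real GDP 2000 (at 1988 prices) = 43.11·277 + 3.50·186 + 37.30·649 + 11.68·1208 = 50909.61.
Real growth = 50909.61/51262.96 − 1 = -0.0069.

-0.69%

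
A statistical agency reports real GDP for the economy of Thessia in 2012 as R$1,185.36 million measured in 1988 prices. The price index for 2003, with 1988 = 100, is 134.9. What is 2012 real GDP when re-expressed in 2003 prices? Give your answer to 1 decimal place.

Real GDP in 2003 prices = Real GDP in 1988 prices × (P_2003/P_1988) = 1185.36 × 1.349 = 1599.05.

R$1,599.1 million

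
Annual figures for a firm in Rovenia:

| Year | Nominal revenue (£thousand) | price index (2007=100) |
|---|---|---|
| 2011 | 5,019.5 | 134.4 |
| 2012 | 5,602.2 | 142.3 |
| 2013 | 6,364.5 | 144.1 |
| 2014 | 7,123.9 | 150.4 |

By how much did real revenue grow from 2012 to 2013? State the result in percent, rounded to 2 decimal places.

12.19%

Real revenue 2012 = 5602.2/1.423 = 3936.89.
Real revenue 2013 = 6364.5/1.441 = 4416.72.
Change = 4416.72/3936.89 − 1 = 0.1219.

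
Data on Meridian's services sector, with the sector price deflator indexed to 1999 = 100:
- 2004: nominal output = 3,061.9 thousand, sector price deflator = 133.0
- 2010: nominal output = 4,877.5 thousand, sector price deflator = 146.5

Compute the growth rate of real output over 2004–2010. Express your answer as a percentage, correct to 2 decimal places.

44.62%

Deflate each year: 2004 → 3061.9/1.330 = 2302.18; 2010 → 4877.5/1.465 = 3329.35.
So real output changed by 3329.35/2302.18 − 1 = 0.4462, i.e. 44.62%.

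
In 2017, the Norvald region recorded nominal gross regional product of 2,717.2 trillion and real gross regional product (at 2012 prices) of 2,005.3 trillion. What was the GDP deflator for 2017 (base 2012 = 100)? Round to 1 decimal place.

GDP deflator = (Nominal / Real) × 100 = 2717.2 / 2005.3 × 100 = 135.50.

135.5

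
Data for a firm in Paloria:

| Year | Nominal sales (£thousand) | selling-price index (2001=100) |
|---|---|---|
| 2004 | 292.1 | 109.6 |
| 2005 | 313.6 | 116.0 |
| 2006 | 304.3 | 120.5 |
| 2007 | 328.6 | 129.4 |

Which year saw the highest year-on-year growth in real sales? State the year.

2005: real = 313.6/1.160 = 270.34; growth vs 2004 (266.51) = 1.44%.
2006: real = 304.3/1.205 = 252.53; growth vs 2005 (270.34) = -6.59%.
2007: real = 328.6/1.294 = 253.94; growth vs 2006 (252.53) = 0.56%.

2005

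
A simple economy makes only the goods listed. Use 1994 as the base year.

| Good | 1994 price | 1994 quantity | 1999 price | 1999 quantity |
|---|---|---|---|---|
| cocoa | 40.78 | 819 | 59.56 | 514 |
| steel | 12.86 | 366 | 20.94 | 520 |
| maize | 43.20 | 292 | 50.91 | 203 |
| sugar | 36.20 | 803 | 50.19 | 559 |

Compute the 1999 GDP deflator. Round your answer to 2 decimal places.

141.02

Nominal GDP 1999 = 59.56·514 + 20.94·520 + 50.91·203 + 50.19·559 = 79893.58.
Real GDP 1999 (at 1994 prices) = 40.78·514 + 12.86·520 + 43.20·203 + 36.20·559 = 56653.52.
Deflator = Nominal/Real × 100 = 79893.58/56653.52 × 100 = 141.021.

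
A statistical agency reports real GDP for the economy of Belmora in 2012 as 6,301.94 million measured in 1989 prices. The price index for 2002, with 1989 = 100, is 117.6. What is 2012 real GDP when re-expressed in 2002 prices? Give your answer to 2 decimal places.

Real GDP in 2002 prices = Real GDP in 1989 prices × (P_2002/P_1989) = 6301.94 × 1.176 = 7411.08.

7,411.08 million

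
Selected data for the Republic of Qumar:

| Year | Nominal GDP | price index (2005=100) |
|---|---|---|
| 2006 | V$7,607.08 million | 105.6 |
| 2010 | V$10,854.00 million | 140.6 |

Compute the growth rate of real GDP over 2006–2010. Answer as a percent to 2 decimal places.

7.16%

Real GDP 2006 = 7607.08 / 1.056 = 7203.67.
Real GDP 2010 = 10854.00 / 1.406 = 7719.77.
Real growth = 7719.77 / 7203.67 − 1 = 0.0716.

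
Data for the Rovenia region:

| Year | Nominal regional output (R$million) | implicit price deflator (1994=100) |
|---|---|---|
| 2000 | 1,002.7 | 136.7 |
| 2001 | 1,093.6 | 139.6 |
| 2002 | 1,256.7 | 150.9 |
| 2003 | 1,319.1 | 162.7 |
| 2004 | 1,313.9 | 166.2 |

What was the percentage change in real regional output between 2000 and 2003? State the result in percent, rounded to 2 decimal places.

10.53%

Real regional output 2000 = 1002.7/1.367 = 733.50.
Real regional output 2003 = 1319.1/1.627 = 810.76.
Change = 810.76/733.50 − 1 = 0.1053.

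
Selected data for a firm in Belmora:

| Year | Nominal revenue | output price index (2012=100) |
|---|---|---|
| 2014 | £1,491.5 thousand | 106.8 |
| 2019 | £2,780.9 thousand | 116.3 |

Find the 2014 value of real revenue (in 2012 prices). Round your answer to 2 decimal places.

Real revenue = Nominal / (output price index/100) = 1491.5 / 1.068 = 1396.54.

£1,396.54 thousand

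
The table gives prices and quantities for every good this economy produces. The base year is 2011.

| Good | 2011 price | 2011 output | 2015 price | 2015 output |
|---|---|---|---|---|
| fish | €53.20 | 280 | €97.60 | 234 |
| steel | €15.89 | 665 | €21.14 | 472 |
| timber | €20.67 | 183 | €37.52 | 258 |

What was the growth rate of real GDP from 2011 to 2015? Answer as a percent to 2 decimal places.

Real GDP 2011 = Nominal GDP 2011 = 53.20·280 + 15.89·665 + 20.67·183 = 29245.46.
Real GDP 2015 (at 2011 prices) = 53.20·234 + 15.89·472 + 20.67·258 = 25281.74.
Real growth = 25281.74/29245.46 − 1 = -0.1355.

-13.55%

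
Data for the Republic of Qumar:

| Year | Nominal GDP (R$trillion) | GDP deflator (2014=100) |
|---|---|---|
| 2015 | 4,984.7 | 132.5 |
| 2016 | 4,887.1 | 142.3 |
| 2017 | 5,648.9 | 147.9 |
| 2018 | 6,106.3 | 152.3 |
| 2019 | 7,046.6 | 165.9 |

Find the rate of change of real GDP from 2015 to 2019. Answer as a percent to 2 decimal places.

Real GDP 2015 = 4984.7/1.325 = 3762.04.
Real GDP 2019 = 7046.6/1.659 = 4247.50.
Change = 4247.50/3762.04 − 1 = 0.1290.

12.90%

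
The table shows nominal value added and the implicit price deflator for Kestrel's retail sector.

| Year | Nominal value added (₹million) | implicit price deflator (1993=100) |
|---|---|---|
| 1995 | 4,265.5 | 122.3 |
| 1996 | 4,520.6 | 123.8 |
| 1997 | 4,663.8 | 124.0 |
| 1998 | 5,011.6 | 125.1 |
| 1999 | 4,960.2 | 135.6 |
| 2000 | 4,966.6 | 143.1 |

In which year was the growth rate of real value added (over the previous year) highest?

1996: real = 4520.6/1.238 = 3651.53; growth vs 1995 (3487.74) = 4.70%.
1997: real = 4663.8/1.240 = 3761.13; growth vs 1996 (3651.53) = 3.00%.
1998: real = 5011.6/1.251 = 4006.08; growth vs 1997 (3761.13) = 6.51%.
1999: real = 4960.2/1.356 = 3657.96; growth vs 1998 (4006.08) = -8.69%.
2000: real = 4966.6/1.431 = 3470.72; growth vs 1999 (3657.96) = -5.12%.

1998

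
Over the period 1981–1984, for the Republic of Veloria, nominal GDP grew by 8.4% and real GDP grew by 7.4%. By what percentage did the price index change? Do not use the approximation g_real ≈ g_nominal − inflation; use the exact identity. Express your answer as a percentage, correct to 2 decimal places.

(1 + g_nom) = (1 + g_real)(1 + π), so π = 1.0840 / 1.0740 − 1 = 0.00931.

0.93%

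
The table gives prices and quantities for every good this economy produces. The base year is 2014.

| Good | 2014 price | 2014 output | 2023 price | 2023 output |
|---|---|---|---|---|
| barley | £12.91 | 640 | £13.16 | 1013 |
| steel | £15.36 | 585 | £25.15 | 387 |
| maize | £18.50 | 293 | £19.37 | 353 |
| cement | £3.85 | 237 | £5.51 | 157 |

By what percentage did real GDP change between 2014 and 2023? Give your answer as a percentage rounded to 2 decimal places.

Real GDP 2014 = Nominal GDP 2014 = 12.91·640 + 15.36·585 + 18.50·293 + 3.85·237 = 23580.95.
Real GDP 2023 (at 2014 prices) = 12.91·1013 + 15.36·387 + 18.50·353 + 3.85·157 = 26157.10.
Real growth = 26157.10/23580.95 − 1 = 0.1092.

10.92%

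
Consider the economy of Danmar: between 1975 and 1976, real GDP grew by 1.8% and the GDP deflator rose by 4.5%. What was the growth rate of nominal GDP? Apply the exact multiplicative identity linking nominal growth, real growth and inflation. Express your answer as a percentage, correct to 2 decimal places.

6.38%

(1 + g_nom) = (1 + g_real)(1 + π) = 1.0180 × 1.0450 = 1.06381.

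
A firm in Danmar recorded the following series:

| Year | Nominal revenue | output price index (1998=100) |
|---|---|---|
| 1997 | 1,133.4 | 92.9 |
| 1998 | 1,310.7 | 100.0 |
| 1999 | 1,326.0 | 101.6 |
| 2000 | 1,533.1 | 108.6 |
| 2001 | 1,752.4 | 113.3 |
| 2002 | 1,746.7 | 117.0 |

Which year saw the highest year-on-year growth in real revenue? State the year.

2001

1998: real = 1310.7/1.000 = 1310.70; growth vs 1997 (1220.02) = 7.43%.
1999: real = 1326.0/1.016 = 1305.12; growth vs 1998 (1310.70) = -0.43%.
2000: real = 1533.1/1.086 = 1411.69; growth vs 1999 (1305.12) = 8.17%.
2001: real = 1752.4/1.133 = 1546.69; growth vs 2000 (1411.69) = 9.56%.
2002: real = 1746.7/1.170 = 1492.91; growth vs 2001 (1546.69) = -3.48%.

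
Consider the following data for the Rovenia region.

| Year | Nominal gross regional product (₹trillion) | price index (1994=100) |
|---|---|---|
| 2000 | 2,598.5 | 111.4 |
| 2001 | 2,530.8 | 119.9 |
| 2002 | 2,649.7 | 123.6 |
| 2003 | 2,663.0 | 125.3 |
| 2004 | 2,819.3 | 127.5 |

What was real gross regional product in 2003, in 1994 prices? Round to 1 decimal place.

₹2,125.3 trillion

Real gross regional product 2003 = 2663.0 / 1.253 = 2125.30.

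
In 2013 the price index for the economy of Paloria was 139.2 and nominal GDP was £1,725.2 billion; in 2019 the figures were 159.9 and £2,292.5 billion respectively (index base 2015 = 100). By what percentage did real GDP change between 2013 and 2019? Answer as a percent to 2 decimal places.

15.68%

Deflate each year: 2013 → 1725.2/1.392 = 1239.37; 2019 → 2292.5/1.599 = 1433.71.
So real GDP changed by 1433.71/1239.37 − 1 = 0.1568, i.e. 15.68%.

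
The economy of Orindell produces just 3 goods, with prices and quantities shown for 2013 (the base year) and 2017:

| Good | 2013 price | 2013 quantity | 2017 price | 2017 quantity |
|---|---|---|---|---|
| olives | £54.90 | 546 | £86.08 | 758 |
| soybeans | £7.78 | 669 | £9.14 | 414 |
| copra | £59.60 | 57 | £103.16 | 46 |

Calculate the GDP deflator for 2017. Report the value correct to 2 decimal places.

Nominal GDP 2017 = 86.08·758 + 9.14·414 + 103.16·46 = 73777.96.
Real GDP 2017 (at 2013 prices) = 54.90·758 + 7.78·414 + 59.60·46 = 47576.72.
Deflator = Nominal/Real × 100 = 73777.96/47576.72 × 100 = 155.072.

155.07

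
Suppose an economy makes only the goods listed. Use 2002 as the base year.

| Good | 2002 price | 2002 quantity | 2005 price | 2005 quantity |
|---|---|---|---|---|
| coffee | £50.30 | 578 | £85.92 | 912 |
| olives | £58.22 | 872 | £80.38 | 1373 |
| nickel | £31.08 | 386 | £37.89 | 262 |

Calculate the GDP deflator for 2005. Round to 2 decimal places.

Nominal GDP 2005 = 85.92·912 + 80.38·1373 + 37.89·262 = 198647.96.
Real GDP 2005 (at 2002 prices) = 50.30·912 + 58.22·1373 + 31.08·262 = 133952.62.
Deflator = Nominal/Real × 100 = 198647.96/133952.62 × 100 = 148.297.

148.30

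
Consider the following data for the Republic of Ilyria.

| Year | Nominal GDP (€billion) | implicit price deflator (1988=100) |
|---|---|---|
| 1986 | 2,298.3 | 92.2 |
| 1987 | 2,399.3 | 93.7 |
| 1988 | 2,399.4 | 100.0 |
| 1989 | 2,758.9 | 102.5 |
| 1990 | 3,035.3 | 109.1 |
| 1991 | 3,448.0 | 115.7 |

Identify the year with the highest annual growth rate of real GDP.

1987: real = 2399.3/0.937 = 2560.62; growth vs 1986 (2492.73) = 2.72%.
1988: real = 2399.4/1.000 = 2399.40; growth vs 1987 (2560.62) = -6.30%.
1989: real = 2758.9/1.025 = 2691.61; growth vs 1988 (2399.40) = 12.18%.
1990: real = 3035.3/1.091 = 2782.13; growth vs 1989 (2691.61) = 3.36%.
1991: real = 3448.0/1.157 = 2980.12; growth vs 1990 (2782.13) = 7.12%.

1989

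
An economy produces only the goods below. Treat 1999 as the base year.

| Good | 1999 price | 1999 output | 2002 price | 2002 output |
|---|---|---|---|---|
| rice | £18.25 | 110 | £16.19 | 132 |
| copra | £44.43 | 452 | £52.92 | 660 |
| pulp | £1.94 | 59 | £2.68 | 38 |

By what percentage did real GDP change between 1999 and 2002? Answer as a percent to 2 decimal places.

Real GDP 1999 = Nominal GDP 1999 = 18.25·110 + 44.43·452 + 1.94·59 = 22204.32.
Real GDP 2002 (at 1999 prices) = 18.25·132 + 44.43·660 + 1.94·38 = 31806.52.
Real growth = 31806.52/22204.32 − 1 = 0.4324.

43.24%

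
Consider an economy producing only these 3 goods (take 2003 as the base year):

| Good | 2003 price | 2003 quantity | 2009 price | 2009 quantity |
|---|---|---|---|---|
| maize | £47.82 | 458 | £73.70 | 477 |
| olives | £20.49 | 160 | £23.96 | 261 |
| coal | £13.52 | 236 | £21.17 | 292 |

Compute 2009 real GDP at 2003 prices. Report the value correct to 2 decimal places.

Real GDP 2009 = Σ (p_2003 × q_2009) = 47.82·477 + 20.49·261 + 13.52·292 = 32105.87.

£32105.87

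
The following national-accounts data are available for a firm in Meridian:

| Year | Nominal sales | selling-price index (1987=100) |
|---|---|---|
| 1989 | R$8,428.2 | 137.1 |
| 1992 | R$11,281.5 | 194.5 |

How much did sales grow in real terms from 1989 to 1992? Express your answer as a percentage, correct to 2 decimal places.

Real sales 1989 = 8428.2 / 1.371 = 6147.48.
Real sales 1992 = 11281.5 / 1.945 = 5800.26.
Real growth = 5800.26 / 6147.48 − 1 = -0.0565.

-5.65%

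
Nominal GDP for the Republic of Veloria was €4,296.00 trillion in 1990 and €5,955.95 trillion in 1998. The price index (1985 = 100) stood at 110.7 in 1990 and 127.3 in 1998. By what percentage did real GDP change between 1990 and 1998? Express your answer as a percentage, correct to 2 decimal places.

Real GDP 1990 = 4296.00 / 1.107 = 3880.76.
Real GDP 1998 = 5955.95 / 1.273 = 4678.67.
Real growth = 4678.67 / 3880.76 − 1 = 0.2056.

20.56%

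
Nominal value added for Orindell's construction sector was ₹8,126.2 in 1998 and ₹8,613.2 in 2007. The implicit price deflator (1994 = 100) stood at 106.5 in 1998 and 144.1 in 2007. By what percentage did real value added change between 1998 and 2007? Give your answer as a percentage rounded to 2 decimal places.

Real value added 1998 = 8126.2 / 1.065 = 7630.23.
Real value added 2007 = 8613.2 / 1.441 = 5977.24.
Real growth = 5977.24 / 7630.23 − 1 = -0.2166.

-21.66%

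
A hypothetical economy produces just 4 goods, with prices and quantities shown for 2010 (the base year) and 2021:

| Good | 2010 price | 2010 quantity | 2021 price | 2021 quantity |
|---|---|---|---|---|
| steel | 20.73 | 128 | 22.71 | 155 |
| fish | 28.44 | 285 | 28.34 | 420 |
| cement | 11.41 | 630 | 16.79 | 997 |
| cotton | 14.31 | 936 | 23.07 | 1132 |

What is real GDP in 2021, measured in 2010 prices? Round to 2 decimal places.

42732.64

Real GDP 2021 = Σ (p_2010 × q_2021) = 20.73·155 + 28.44·420 + 11.41·997 + 14.31·1132 = 42732.64.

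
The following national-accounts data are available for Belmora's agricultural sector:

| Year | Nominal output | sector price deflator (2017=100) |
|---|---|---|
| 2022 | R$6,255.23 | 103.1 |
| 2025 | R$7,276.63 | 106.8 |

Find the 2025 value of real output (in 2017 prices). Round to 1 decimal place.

Real output = Nominal / (sector price deflator/100) = 7276.63 / 1.068 = 6813.32.

R$6,813.3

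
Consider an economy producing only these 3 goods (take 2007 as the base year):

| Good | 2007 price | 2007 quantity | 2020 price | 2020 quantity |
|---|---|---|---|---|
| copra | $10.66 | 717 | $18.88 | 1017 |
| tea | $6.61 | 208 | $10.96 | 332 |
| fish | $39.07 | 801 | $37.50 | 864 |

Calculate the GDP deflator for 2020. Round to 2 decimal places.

118.05

Nominal GDP 2020 = 18.88·1017 + 10.96·332 + 37.50·864 = 55239.68.
Real GDP 2020 (at 2007 prices) = 10.66·1017 + 6.61·332 + 39.07·864 = 46792.22.
Deflator = Nominal/Real × 100 = 55239.68/46792.22 × 100 = 118.053.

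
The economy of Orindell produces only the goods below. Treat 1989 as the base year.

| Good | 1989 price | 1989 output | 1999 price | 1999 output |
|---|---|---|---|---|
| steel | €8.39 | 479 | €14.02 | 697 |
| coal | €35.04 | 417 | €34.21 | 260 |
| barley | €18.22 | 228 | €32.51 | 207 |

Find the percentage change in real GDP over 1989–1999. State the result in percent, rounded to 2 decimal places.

Real GDP 1989 = Nominal GDP 1989 = 8.39·479 + 35.04·417 + 18.22·228 = 22784.65.
Real GDP 1999 (at 1989 prices) = 8.39·697 + 35.04·260 + 18.22·207 = 18729.77.
Real growth = 18729.77/22784.65 − 1 = -0.1780.

-17.80%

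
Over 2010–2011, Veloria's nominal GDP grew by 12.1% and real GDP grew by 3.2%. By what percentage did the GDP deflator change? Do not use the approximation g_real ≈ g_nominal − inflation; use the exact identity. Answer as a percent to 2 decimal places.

8.62%

(1 + g_nom) = (1 + g_real)(1 + π), so π = 1.1210 / 1.0320 − 1 = 0.08624.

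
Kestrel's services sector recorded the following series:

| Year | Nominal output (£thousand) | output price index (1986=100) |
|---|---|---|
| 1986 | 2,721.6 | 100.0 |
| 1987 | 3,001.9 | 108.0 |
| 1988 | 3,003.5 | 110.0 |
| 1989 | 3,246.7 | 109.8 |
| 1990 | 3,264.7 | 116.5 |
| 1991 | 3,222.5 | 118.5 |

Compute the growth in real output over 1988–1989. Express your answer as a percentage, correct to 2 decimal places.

8.29%

Real output 1988 = 3003.5/1.100 = 2730.45.
Real output 1989 = 3246.7/1.098 = 2956.92.
Change = 2956.92/2730.45 − 1 = 0.0829.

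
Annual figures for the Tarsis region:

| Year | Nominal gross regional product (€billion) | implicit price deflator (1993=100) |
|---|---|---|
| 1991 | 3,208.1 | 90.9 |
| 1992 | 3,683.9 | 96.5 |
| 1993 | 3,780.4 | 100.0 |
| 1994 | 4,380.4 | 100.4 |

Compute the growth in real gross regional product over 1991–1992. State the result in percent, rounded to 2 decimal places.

8.17%

Real gross regional product 1991 = 3208.1/0.909 = 3529.26.
Real gross regional product 1992 = 3683.9/0.965 = 3817.51.
Change = 3817.51/3529.26 − 1 = 0.0817.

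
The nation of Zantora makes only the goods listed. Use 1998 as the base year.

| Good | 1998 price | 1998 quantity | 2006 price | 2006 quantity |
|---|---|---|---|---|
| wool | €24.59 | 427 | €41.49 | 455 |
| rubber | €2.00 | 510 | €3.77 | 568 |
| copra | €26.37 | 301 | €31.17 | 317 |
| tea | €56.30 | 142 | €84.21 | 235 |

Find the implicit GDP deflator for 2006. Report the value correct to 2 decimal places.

Nominal GDP 2006 = 41.49·455 + 3.77·568 + 31.17·317 + 84.21·235 = 50689.55.
Real GDP 2006 (at 1998 prices) = 24.59·455 + 2.00·568 + 26.37·317 + 56.30·235 = 33914.24.
Deflator = Nominal/Real × 100 = 50689.55/33914.24 × 100 = 149.464.

149.46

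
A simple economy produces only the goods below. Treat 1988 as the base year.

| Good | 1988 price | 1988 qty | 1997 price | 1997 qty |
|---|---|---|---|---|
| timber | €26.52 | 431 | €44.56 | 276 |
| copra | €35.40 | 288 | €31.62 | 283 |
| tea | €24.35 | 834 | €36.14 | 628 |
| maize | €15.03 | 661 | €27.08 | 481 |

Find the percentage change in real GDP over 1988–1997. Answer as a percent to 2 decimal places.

Real GDP 1988 = Nominal GDP 1988 = 26.52·431 + 35.40·288 + 24.35·834 + 15.03·661 = 51868.05.
Real GDP 1997 (at 1988 prices) = 26.52·276 + 35.40·283 + 24.35·628 + 15.03·481 = 39858.95.
Real growth = 39858.95/51868.05 − 1 = -0.2315.

-23.15%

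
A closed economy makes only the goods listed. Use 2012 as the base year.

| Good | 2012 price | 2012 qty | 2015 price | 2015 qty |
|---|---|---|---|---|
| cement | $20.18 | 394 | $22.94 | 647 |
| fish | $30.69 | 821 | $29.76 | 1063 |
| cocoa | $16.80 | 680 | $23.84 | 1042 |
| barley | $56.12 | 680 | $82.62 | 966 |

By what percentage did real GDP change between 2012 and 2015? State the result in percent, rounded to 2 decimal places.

Real GDP 2012 = Nominal GDP 2012 = 20.18·394 + 30.69·821 + 16.80·680 + 56.12·680 = 82733.01.
Real GDP 2015 (at 2012 prices) = 20.18·647 + 30.69·1063 + 16.80·1042 + 56.12·966 = 117397.45.
Real growth = 117397.45/82733.01 − 1 = 0.4190.

41.90%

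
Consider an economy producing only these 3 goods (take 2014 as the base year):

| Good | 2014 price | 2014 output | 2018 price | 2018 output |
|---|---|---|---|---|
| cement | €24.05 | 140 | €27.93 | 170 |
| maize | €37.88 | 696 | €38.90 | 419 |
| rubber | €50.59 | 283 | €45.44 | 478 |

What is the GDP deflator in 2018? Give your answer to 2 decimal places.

96.89

Nominal GDP 2018 = 27.93·170 + 38.90·419 + 45.44·478 = 42767.52.
Real GDP 2018 (at 2014 prices) = 24.05·170 + 37.88·419 + 50.59·478 = 44142.24.
Deflator = Nominal/Real × 100 = 42767.52/44142.24 × 100 = 96.886.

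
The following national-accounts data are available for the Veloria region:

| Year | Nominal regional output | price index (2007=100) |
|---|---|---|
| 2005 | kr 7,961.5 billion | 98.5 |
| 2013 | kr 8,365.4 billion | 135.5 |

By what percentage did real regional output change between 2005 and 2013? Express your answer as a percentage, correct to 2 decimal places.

-23.62%

Real regional output 2005 = 7961.5 / 0.985 = 8082.74.
Real regional output 2013 = 8365.4 / 1.355 = 6173.73.
Real growth = 6173.73 / 8082.74 − 1 = -0.2362.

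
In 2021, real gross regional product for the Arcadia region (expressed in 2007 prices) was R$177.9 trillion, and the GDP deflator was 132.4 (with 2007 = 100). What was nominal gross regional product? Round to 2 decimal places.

Nominal gross regional product = Real × (GDP deflator/100) = 177.9 × 1.324 = 235.54.

R$235.54 trillion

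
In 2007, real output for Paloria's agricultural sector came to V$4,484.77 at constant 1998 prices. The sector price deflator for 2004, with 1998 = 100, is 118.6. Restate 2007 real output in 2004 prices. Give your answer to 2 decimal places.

V$5,318.94

Real output in 2004 prices = Real output in 1998 prices × (P_2004/P_1998) = 4484.77 × 1.186 = 5318.94.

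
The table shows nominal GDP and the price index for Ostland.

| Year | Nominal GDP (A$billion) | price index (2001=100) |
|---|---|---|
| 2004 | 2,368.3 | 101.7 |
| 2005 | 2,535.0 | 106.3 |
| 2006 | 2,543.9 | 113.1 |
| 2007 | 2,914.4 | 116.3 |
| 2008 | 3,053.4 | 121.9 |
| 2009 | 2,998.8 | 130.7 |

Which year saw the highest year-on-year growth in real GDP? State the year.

2007

2005: real = 2535.0/1.063 = 2384.76; growth vs 2004 (2328.71) = 2.41%.
2006: real = 2543.9/1.131 = 2249.25; growth vs 2005 (2384.76) = -5.68%.
2007: real = 2914.4/1.163 = 2505.93; growth vs 2006 (2249.25) = 11.41%.
2008: real = 3053.4/1.219 = 2504.84; growth vs 2007 (2505.93) = -0.04%.
2009: real = 2998.8/1.307 = 2294.41; growth vs 2008 (2504.84) = -8.40%.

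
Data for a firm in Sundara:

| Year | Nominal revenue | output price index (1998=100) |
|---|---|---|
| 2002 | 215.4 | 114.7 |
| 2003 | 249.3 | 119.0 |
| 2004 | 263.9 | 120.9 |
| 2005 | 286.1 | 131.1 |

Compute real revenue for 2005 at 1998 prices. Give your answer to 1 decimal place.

218.2

Real revenue 2005 = 286.1 / 1.311 = 218.23.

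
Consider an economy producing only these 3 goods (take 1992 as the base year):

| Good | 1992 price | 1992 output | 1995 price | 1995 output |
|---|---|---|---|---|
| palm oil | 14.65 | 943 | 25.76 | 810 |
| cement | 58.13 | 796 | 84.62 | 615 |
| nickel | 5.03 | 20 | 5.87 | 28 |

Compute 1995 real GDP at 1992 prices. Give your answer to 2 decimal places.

Real GDP 1995 = Σ (p_1992 × q_1995) = 14.65·810 + 58.13·615 + 5.03·28 = 47757.29.

47757.29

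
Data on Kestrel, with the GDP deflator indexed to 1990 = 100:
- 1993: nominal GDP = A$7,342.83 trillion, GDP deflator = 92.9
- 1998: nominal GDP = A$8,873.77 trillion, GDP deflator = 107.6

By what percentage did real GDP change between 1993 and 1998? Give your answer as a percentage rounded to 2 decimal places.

4.34%

Deflate each year: 1993 → 7342.83/0.929 = 7904.02; 1998 → 8873.77/1.076 = 8247.00.
So real GDP changed by 8247.00/7904.02 − 1 = 0.0434, i.e. 4.34%.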